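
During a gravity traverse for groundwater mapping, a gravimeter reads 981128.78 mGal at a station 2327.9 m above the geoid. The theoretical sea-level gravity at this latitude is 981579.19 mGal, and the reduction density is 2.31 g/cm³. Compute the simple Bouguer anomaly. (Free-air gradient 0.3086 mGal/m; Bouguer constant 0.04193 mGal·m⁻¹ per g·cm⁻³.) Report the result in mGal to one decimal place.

Free-air correction = 0.3086 × 2327.9 = 718.39 mGal
Free-air anomaly = 981128.78 − 981579.19 + (718.39) = 267.98 mGal
Bouguer slab correction = 0.04193 × 2.31 × 2327.9 = 225.48 mGal
Simple Bouguer anomaly = 267.98 − (225.48) = 42.50 mGal

42.5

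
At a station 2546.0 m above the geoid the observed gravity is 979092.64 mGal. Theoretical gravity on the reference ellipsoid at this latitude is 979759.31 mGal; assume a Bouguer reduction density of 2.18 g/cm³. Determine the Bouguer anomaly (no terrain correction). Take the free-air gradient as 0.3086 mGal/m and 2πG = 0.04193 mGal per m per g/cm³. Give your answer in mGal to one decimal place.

-113.7

Free-air correction = 0.3086 × 2546.0 = 785.70 mGal
Free-air anomaly = 979092.64 − 979759.31 + (785.70) = 119.03 mGal
Bouguer slab correction = 0.04193 × 2.18 × 2546.0 = 232.72 mGal
Simple Bouguer anomaly = 119.03 − (232.72) = -113.69 mGal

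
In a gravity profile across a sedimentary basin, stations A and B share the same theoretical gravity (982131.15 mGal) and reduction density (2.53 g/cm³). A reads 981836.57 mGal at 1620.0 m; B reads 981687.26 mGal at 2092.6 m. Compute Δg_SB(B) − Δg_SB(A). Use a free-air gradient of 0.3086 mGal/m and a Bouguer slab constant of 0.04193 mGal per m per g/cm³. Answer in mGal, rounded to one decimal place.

-53.6

Δg_SB(A) = 981836.57 − 982131.15 + 0.3086×1620.0 − 0.04193×2.53×1620.0 = 33.50 mGal
Δg_SB(B) = 981687.26 − 982131.15 + 0.3086×2092.6 − 0.04193×2.53×2092.6 = -20.10 mGal
Difference = -20.10 − (33.50) = -53.60 mGal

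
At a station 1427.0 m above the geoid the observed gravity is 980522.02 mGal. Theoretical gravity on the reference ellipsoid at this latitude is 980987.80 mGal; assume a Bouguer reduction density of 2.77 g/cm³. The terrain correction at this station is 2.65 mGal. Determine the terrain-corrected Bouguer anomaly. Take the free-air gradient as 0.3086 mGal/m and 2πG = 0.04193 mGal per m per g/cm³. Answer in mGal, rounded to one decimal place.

Free-air correction = 0.3086 × 1427.0 = 440.37 mGal
Free-air anomaly = 980522.02 − 980987.80 + (440.37) = -25.41 mGal
Bouguer slab correction = 0.04193 × 2.77 × 1427.0 = 165.74 mGal
Simple Bouguer anomaly = -25.41 − (165.74) = -191.15 mGal
Complete Bouguer anomaly = -191.15 + 2.65 = -188.50 mGal

-188.5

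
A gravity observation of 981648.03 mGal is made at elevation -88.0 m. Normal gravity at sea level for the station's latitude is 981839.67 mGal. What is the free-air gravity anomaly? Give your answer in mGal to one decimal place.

Free-air correction = 0.3086 × -88.0 = -27.16 mGal
Free-air anomaly = 981648.03 − 981839.67 + (-27.16) = -218.80 mGal

-218.8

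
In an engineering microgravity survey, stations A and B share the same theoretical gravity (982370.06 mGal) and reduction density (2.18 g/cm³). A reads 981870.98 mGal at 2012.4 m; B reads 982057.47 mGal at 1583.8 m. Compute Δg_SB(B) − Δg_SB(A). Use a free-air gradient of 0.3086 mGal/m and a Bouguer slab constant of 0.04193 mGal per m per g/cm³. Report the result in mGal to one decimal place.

Δg_SB(A) = 981870.98 − 982370.06 + 0.3086×2012.4 − 0.04193×2.18×2012.4 = -62.00 mGal
Δg_SB(B) = 982057.47 − 982370.06 + 0.3086×1583.8 − 0.04193×2.18×1583.8 = 31.40 mGal
Difference = 31.40 − (-62.00) = 93.40 mGal

93.4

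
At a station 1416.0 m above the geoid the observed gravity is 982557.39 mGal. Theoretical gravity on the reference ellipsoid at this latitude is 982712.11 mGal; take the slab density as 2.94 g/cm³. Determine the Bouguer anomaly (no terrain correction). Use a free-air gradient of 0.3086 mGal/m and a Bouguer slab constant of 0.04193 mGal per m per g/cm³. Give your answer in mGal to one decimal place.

Free-air correction = 0.3086 × 1416.0 = 436.98 mGal
Free-air anomaly = 982557.39 − 982712.11 + (436.98) = 282.26 mGal
Bouguer slab correction = 0.04193 × 2.94 × 1416.0 = 174.56 mGal
Simple Bouguer anomaly = 282.26 − (174.56) = 107.70 mGal

107.7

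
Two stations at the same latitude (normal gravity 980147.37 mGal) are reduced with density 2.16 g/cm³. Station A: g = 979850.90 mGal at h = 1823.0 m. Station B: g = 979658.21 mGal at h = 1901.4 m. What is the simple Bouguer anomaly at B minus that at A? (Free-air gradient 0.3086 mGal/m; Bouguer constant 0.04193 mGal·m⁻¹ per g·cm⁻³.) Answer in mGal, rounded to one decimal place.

-175.6

Δg_SB(A) = 979850.90 − 980147.37 + 0.3086×1823.0 − 0.04193×2.16×1823.0 = 101.00 mGal
Δg_SB(B) = 979658.21 − 980147.37 + 0.3086×1901.4 − 0.04193×2.16×1901.4 = -74.60 mGal
Difference = -74.60 − (101.00) = -175.60 mGal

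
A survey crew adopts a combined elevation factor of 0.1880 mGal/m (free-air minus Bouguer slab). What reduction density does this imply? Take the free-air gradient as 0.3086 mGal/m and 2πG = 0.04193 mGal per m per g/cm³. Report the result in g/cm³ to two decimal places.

0.1880 = 0.3086 − 0.04193 × ρ
ρ = (0.3086 − 0.1880) / 0.04193 = 2.88 g/cm³

2.88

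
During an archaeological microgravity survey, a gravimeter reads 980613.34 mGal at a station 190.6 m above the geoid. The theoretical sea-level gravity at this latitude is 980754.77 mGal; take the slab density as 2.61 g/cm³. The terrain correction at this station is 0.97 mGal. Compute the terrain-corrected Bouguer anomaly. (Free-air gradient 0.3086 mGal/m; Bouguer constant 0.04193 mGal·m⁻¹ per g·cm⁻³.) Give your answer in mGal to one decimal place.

-102.5

Free-air correction = 0.3086 × 190.6 = 58.82 mGal
Free-air anomaly = 980613.34 − 980754.77 + (58.82) = -82.61 mGal
Bouguer slab correction = 0.04193 × 2.61 × 190.6 = 20.86 mGal
Simple Bouguer anomaly = -82.61 − (20.86) = -103.47 mGal
Complete Bouguer anomaly = -103.47 + 0.97 = -102.50 mGal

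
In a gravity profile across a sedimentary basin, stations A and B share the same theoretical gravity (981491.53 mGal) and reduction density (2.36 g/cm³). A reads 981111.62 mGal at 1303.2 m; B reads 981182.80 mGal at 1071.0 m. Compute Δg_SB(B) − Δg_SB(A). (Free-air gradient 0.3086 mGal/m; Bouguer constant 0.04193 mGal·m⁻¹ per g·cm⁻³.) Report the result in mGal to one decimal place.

Δg_SB(A) = 981111.62 − 981491.53 + 0.3086×1303.2 − 0.04193×2.36×1303.2 = -106.70 mGal
Δg_SB(B) = 981182.80 − 981491.53 + 0.3086×1071.0 − 0.04193×2.36×1071.0 = -84.20 mGal
Difference = -84.20 − (-106.70) = 22.50 mGal

22.5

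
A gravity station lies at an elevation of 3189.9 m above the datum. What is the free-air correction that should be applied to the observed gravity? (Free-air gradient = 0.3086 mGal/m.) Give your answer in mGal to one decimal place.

984.4

Free-air correction = 0.3086 × 3189.9 = 984.4 mGal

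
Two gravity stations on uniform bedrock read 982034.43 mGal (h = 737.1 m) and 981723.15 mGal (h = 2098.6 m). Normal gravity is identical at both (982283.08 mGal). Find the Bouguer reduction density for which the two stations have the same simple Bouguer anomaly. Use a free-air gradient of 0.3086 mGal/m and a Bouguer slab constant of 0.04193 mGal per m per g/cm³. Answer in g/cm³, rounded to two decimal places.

1.91

Δg_obs = 981723.15 − 982034.43 = -311.28 mGal over Δh = 2098.6 − 737.1 = 1361.5 m
Equal Bouguer anomalies ⇒ Δg_obs + (0.3086 − 0.04193ρ)·Δh = 0
0.3086 − 0.04193ρ = −Δg_obs/Δh = 0.22863
ρ = (0.3086 − 0.22863) / 0.04193 = 1.91 g/cm³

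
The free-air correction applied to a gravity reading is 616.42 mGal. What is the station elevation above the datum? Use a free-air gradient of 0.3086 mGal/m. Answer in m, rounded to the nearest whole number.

h = 616.42 / 0.3086 = 1997.47 m

1997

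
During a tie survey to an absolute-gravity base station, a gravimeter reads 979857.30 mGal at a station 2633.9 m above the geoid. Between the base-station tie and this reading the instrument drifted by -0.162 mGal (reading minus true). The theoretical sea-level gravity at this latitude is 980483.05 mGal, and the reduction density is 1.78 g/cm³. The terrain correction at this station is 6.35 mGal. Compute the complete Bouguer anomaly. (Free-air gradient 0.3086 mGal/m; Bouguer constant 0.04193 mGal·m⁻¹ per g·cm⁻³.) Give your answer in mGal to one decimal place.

Drift-corrected reading = 979857.30 − (-0.162) = 979857.462 mGal
Free-air correction = 0.3086 × 2633.9 = 812.82 mGal
Free-air anomaly = 979857.462 − 980483.05 + (812.82) = 187.232 mGal
Bouguer slab correction = 0.04193 × 1.78 × 2633.9 = 196.58 mGal
Simple Bouguer anomaly = 187.232 − (196.58) = -9.348 mGal
Complete Bouguer anomaly = -9.348 + 6.35 = -2.998 mGal

-3.0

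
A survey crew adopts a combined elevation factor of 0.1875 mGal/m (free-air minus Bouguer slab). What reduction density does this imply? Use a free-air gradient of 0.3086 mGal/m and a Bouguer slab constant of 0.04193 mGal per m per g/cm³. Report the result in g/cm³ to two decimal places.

0.1875 = 0.3086 − 0.04193 × ρ
ρ = (0.3086 − 0.1875) / 0.04193 = 2.89 g/cm³

2.89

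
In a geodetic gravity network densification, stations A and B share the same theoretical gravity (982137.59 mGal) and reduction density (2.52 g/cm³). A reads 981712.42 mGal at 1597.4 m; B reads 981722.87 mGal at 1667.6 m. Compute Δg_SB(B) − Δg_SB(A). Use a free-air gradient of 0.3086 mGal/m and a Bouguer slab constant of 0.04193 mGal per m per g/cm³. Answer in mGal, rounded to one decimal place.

Δg_SB(A) = 981712.42 − 982137.59 + 0.3086×1597.4 − 0.04193×2.52×1597.4 = -101.00 mGal
Δg_SB(B) = 981722.87 − 982137.59 + 0.3086×1667.6 − 0.04193×2.52×1667.6 = -76.30 mGal
Difference = -76.30 − (-101.00) = 24.70 mGal

24.7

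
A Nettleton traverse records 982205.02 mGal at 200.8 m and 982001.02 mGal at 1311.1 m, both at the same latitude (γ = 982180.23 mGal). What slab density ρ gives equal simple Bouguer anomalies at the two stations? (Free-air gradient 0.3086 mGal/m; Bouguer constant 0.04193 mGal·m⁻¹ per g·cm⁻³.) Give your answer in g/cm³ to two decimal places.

2.98

Δg_obs = 982001.02 − 982205.02 = -204.00 mGal over Δh = 1311.1 − 200.8 = 1110.3 m
Equal Bouguer anomalies ⇒ Δg_obs + (0.3086 − 0.04193ρ)·Δh = 0
0.3086 − 0.04193ρ = −Δg_obs/Δh = 0.18373
ρ = (0.3086 − 0.18373) / 0.04193 = 2.98 g/cm³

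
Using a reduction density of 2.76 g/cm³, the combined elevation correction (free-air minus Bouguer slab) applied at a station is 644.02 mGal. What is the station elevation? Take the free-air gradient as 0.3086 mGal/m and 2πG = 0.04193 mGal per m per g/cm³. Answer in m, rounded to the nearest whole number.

Combined gradient = 0.3086 − 0.04193 × 2.76 = 0.1928732 mGal/m
h = 644.02 / 0.1928732 = 3339.08 m

3339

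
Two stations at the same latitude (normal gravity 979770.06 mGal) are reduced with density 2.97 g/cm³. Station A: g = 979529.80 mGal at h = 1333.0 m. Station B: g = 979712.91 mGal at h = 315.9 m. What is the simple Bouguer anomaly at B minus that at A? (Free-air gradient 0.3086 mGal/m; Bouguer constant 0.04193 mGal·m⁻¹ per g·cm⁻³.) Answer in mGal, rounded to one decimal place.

-4.1

Δg_SB(A) = 979529.80 − 979770.06 + 0.3086×1333.0 − 0.04193×2.97×1333.0 = 5.10 mGal
Δg_SB(B) = 979712.91 − 979770.06 + 0.3086×315.9 − 0.04193×2.97×315.9 = 1.00 mGal
Difference = 1.00 − (5.10) = -4.10 mGal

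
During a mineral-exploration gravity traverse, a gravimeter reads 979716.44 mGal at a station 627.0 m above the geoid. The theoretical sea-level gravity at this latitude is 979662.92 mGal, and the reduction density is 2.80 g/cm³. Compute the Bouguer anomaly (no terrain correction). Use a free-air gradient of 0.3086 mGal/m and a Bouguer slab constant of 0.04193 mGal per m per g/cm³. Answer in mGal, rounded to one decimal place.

Free-air correction = 0.3086 × 627.0 = 193.49 mGal
Free-air anomaly = 979716.44 − 979662.92 + (193.49) = 247.01 mGal
Bouguer slab correction = 0.04193 × 2.80 × 627.0 = 73.61 mGal
Simple Bouguer anomaly = 247.01 − (73.61) = 173.40 mGal

173.4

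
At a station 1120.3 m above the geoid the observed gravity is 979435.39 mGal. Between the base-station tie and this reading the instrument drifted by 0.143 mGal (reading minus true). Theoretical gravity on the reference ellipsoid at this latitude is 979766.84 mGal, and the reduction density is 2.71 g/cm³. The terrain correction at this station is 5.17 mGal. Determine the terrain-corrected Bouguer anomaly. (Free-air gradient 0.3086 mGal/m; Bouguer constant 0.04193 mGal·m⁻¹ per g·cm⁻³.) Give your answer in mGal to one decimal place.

Drift-corrected reading = 979435.39 − (0.143) = 979435.247 mGal
Free-air correction = 0.3086 × 1120.3 = 345.72 mGal
Free-air anomaly = 979435.247 − 979766.84 + (345.72) = 14.127 mGal
Bouguer slab correction = 0.04193 × 2.71 × 1120.3 = 127.30 mGal
Simple Bouguer anomaly = 14.127 − (127.30) = -113.173 mGal
Complete Bouguer anomaly = -113.173 + 5.17 = -108.003 mGal

-108.0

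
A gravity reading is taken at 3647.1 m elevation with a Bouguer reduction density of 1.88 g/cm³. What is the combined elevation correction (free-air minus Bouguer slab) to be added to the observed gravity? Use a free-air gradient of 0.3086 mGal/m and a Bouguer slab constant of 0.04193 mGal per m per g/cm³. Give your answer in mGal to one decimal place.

Combined gradient = 0.3086 − 0.04193 × 1.88 = 0.2297716 mGal/m
Combined elevation correction = 0.2297716 × 3647.1 = 838.0 mGal

838.0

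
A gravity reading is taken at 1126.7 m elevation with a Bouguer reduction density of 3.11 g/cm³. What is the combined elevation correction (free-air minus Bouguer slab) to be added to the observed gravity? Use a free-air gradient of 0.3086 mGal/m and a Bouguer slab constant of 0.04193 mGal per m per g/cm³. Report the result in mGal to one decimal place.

Combined gradient = 0.3086 − 0.04193 × 3.11 = 0.1781977 mGal/m
Combined elevation correction = 0.1781977 × 1126.7 = 200.8 mGal

200.8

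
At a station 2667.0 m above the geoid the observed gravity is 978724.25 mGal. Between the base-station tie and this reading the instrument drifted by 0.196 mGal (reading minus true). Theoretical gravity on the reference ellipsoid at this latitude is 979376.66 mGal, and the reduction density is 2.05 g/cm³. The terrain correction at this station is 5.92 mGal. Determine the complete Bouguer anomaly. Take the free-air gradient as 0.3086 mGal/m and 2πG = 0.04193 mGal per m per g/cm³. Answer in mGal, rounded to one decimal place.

-52.9

Drift-corrected reading = 978724.25 − (0.196) = 978724.054 mGal
Free-air correction = 0.3086 × 2667.0 = 823.04 mGal
Free-air anomaly = 978724.054 − 979376.66 + (823.04) = 170.434 mGal
Bouguer slab correction = 0.04193 × 2.05 × 2667.0 = 229.25 mGal
Simple Bouguer anomaly = 170.434 − (229.25) = -58.816 mGal
Complete Bouguer anomaly = -58.816 + 5.92 = -52.896 mGal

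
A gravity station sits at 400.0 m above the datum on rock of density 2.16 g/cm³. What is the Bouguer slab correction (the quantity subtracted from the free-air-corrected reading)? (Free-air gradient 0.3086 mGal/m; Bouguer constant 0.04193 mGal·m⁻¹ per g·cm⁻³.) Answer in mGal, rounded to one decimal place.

36.2

Bouguer slab correction = 0.04193 × 2.16 × 400.0 = 36.2 mGal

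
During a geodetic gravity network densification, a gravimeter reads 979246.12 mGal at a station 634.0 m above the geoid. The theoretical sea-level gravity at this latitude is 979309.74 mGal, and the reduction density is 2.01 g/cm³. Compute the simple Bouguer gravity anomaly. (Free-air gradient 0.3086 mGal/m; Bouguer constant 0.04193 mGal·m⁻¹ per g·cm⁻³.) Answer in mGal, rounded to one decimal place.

Free-air correction = 0.3086 × 634.0 = 195.65 mGal
Free-air anomaly = 979246.12 − 979309.74 + (195.65) = 132.03 mGal
Bouguer slab correction = 0.04193 × 2.01 × 634.0 = 53.43 mGal
Simple Bouguer anomaly = 132.03 − (53.43) = 78.60 mGal

78.6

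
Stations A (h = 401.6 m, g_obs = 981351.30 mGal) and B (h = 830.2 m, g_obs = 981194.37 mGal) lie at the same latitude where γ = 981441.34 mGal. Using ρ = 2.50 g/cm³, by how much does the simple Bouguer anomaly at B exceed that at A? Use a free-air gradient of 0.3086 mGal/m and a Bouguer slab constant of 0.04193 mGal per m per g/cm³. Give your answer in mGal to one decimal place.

-69.6

Δg_SB(A) = 981351.30 − 981441.34 + 0.3086×401.6 − 0.04193×2.50×401.6 = -8.20 mGal
Δg_SB(B) = 981194.37 − 981441.34 + 0.3086×830.2 − 0.04193×2.50×830.2 = -77.80 mGal
Difference = -77.80 − (-8.20) = -69.60 mGal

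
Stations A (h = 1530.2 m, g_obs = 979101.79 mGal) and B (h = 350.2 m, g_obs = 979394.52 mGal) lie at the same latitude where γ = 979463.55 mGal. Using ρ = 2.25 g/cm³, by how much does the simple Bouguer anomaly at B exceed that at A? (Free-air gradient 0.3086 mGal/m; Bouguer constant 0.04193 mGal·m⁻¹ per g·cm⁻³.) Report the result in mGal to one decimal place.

39.9

Δg_SB(A) = 979101.79 − 979463.55 + 0.3086×1530.2 − 0.04193×2.25×1530.2 = -33.90 mGal
Δg_SB(B) = 979394.52 − 979463.55 + 0.3086×350.2 − 0.04193×2.25×350.2 = 6.00 mGal
Difference = 6.00 − (-33.90) = 39.90 mGal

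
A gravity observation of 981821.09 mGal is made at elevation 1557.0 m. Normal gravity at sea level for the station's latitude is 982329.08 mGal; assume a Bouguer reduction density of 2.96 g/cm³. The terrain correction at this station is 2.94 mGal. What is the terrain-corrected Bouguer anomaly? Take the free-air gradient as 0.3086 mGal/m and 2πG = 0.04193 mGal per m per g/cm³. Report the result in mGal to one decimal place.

Free-air correction = 0.3086 × 1557.0 = 480.49 mGal
Free-air anomaly = 981821.09 − 982329.08 + (480.49) = -27.50 mGal
Bouguer slab correction = 0.04193 × 2.96 × 1557.0 = 193.24 mGal
Simple Bouguer anomaly = -27.50 − (193.24) = -220.74 mGal
Complete Bouguer anomaly = -220.74 + 2.94 = -217.80 mGal

-217.8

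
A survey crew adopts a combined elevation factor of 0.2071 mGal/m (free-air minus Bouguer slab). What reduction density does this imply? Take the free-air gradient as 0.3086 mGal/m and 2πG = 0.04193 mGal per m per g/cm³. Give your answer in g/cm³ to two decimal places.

0.2071 = 0.3086 − 0.04193 × ρ
ρ = (0.3086 − 0.2071) / 0.04193 = 2.42 g/cm³

2.42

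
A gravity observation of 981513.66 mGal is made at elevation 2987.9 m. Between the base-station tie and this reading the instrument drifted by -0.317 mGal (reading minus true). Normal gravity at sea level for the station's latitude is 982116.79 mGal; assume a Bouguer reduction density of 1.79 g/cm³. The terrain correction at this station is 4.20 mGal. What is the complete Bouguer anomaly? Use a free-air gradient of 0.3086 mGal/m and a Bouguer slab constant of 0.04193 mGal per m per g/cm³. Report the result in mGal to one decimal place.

99.2

Drift-corrected reading = 981513.66 − (-0.317) = 981513.977 mGal
Free-air correction = 0.3086 × 2987.9 = 922.07 mGal
Free-air anomaly = 981513.977 − 982116.79 + (922.07) = 319.257 mGal
Bouguer slab correction = 0.04193 × 1.79 × 2987.9 = 224.26 mGal
Simple Bouguer anomaly = 319.257 − (224.26) = 94.997 mGal
Complete Bouguer anomaly = 94.997 + 4.20 = 99.197 mGal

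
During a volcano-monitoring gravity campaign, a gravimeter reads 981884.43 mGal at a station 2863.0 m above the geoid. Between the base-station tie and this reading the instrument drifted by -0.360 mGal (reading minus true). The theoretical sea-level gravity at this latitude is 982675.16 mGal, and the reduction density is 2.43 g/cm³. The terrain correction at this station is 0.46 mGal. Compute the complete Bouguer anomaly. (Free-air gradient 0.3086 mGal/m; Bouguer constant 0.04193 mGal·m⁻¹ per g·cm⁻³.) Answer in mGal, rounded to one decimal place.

-198.1

Drift-corrected reading = 981884.43 − (-0.360) = 981884.790 mGal
Free-air correction = 0.3086 × 2863.0 = 883.52 mGal
Free-air anomaly = 981884.790 − 982675.16 + (883.52) = 93.150 mGal
Bouguer slab correction = 0.04193 × 2.43 × 2863.0 = 291.71 mGal
Simple Bouguer anomaly = 93.150 − (291.71) = -198.560 mGal
Complete Bouguer anomaly = -198.560 + 0.46 = -198.100 mGal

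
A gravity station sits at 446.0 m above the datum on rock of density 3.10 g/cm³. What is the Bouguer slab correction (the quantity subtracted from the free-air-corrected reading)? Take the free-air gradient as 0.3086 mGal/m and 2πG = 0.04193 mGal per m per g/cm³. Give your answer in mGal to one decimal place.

Bouguer slab correction = 0.04193 × 3.10 × 446.0 = 58.0 mGal

58.0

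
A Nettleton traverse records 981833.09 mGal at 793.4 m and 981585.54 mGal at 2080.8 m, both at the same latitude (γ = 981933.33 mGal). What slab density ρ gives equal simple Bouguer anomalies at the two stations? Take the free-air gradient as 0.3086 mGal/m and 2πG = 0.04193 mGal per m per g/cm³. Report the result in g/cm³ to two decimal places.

Δg_obs = 981585.54 − 981833.09 = -247.55 mGal over Δh = 2080.8 − 793.4 = 1287.4 m
Equal Bouguer anomalies ⇒ Δg_obs + (0.3086 − 0.04193ρ)·Δh = 0
0.3086 − 0.04193ρ = −Δg_obs/Δh = 0.19229
ρ = (0.3086 − 0.19229) / 0.04193 = 2.77 g/cm³

2.77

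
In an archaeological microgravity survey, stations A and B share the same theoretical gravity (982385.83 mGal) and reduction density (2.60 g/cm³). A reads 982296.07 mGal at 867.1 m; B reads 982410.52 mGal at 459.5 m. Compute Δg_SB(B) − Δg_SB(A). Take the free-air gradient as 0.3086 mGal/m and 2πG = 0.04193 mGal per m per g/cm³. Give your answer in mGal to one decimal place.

33.1

Δg_SB(A) = 982296.07 − 982385.83 + 0.3086×867.1 − 0.04193×2.60×867.1 = 83.30 mGal
Δg_SB(B) = 982410.52 − 982385.83 + 0.3086×459.5 − 0.04193×2.60×459.5 = 116.40 mGal
Difference = 116.40 − (83.30) = 33.10 mGal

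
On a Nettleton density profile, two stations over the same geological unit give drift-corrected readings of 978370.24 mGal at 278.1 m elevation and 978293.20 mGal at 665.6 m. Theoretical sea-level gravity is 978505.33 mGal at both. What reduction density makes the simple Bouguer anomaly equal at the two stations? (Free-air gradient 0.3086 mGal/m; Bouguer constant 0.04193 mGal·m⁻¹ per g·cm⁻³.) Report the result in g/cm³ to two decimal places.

2.62

Δg_obs = 978293.20 − 978370.24 = -77.04 mGal over Δh = 665.6 − 278.1 = 387.5 m
Equal Bouguer anomalies ⇒ Δg_obs + (0.3086 − 0.04193ρ)·Δh = 0
0.3086 − 0.04193ρ = −Δg_obs/Δh = 0.19881
ρ = (0.3086 − 0.19881) / 0.04193 = 2.62 g/cm³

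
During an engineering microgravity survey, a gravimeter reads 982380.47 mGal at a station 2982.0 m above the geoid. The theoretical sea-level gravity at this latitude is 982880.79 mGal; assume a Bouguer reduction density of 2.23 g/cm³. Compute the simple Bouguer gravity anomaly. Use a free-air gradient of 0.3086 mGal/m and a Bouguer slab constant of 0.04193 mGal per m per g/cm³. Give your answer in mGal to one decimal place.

141.1

Free-air correction = 0.3086 × 2982.0 = 920.25 mGal
Free-air anomaly = 982380.47 − 982880.79 + (920.25) = 419.93 mGal
Bouguer slab correction = 0.04193 × 2.23 × 2982.0 = 278.83 mGal
Simple Bouguer anomaly = 419.93 − (278.83) = 141.10 mGal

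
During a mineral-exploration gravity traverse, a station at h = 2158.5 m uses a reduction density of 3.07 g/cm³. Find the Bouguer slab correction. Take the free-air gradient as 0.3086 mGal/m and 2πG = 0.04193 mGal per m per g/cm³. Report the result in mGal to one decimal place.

277.9

Bouguer slab correction = 0.04193 × 3.07 × 2158.5 = 277.9 mGal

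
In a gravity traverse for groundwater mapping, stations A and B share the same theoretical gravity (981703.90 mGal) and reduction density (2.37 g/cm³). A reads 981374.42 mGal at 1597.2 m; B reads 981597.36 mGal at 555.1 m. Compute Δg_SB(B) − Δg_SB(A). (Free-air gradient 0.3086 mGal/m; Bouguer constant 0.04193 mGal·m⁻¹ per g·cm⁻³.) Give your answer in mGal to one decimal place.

Δg_SB(A) = 981374.42 − 981703.90 + 0.3086×1597.2 − 0.04193×2.37×1597.2 = 4.70 mGal
Δg_SB(B) = 981597.36 − 981703.90 + 0.3086×555.1 − 0.04193×2.37×555.1 = 9.60 mGal
Difference = 9.60 − (4.70) = 4.90 mGal

4.9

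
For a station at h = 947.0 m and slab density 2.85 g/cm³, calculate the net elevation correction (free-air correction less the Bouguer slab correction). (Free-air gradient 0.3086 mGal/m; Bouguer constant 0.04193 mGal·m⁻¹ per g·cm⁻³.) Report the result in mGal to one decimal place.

Combined gradient = 0.3086 − 0.04193 × 2.85 = 0.1890995 mGal/m
Combined elevation correction = 0.1890995 × 947.0 = 179.1 mGal

179.1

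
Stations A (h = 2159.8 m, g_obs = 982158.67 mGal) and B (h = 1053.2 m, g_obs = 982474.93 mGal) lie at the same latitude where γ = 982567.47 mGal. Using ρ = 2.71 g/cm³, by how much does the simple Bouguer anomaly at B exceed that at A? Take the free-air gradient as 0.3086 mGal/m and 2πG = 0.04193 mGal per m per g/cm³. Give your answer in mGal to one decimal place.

100.5

Δg_SB(A) = 982158.67 − 982567.47 + 0.3086×2159.8 − 0.04193×2.71×2159.8 = 12.30 mGal
Δg_SB(B) = 982474.93 − 982567.47 + 0.3086×1053.2 − 0.04193×2.71×1053.2 = 112.80 mGal
Difference = 112.80 − (12.30) = 100.50 mGal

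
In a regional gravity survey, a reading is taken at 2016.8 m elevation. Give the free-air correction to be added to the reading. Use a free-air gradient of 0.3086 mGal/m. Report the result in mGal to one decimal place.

Free-air correction = 0.3086 × 2016.8 = 622.4 mGal

622.4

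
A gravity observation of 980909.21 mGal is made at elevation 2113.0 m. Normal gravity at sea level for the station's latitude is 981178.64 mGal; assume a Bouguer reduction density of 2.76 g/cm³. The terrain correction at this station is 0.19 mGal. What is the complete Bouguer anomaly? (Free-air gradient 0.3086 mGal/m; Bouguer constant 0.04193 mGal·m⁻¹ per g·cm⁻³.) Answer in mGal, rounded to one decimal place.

Free-air correction = 0.3086 × 2113.0 = 652.07 mGal
Free-air anomaly = 980909.21 − 981178.64 + (652.07) = 382.64 mGal
Bouguer slab correction = 0.04193 × 2.76 × 2113.0 = 244.53 mGal
Simple Bouguer anomaly = 382.64 − (244.53) = 138.11 mGal
Complete Bouguer anomaly = 138.11 + 0.19 = 138.30 mGal

138.3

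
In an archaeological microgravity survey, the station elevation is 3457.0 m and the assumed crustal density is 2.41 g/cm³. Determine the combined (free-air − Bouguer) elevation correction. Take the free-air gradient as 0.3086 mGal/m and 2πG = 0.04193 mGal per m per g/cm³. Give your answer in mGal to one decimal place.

Combined gradient = 0.3086 − 0.04193 × 2.41 = 0.2075487 mGal/m
Combined elevation correction = 0.2075487 × 3457.0 = 717.5 mGal

717.5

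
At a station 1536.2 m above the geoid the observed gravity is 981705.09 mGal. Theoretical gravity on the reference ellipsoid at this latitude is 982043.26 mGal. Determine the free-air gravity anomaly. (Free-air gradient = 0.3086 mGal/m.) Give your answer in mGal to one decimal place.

135.9

Free-air correction = 0.3086 × 1536.2 = 474.07 mGal
Free-air anomaly = 981705.09 − 982043.26 + (474.07) = 135.90 mGal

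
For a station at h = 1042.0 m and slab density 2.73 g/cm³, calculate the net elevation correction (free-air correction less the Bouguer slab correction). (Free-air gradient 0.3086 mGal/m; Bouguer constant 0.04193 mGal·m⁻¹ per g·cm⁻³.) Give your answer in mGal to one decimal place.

202.3

Combined gradient = 0.3086 − 0.04193 × 2.73 = 0.1941311 mGal/m
Combined elevation correction = 0.1941311 × 1042.0 = 202.3 mGal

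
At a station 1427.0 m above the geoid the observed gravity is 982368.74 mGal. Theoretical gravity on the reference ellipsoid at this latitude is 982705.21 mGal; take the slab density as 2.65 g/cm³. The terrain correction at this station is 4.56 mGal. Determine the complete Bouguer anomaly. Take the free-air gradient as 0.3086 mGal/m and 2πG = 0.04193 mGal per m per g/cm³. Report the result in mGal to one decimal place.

-50.1

Free-air correction = 0.3086 × 1427.0 = 440.37 mGal
Free-air anomaly = 982368.74 − 982705.21 + (440.37) = 103.90 mGal
Bouguer slab correction = 0.04193 × 2.65 × 1427.0 = 158.56 mGal
Simple Bouguer anomaly = 103.90 − (158.56) = -54.66 mGal
Complete Bouguer anomaly = -54.66 + 4.56 = -50.10 mGal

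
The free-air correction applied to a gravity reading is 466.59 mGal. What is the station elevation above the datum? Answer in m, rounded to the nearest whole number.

h = 466.59 / 0.3086 = 1511.96 m

1512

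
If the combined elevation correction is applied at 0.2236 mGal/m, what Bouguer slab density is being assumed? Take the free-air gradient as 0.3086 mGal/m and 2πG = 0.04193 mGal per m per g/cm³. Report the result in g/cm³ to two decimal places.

0.2236 = 0.3086 − 0.04193 × ρ
ρ = (0.3086 − 0.2236) / 0.04193 = 2.03 g/cm³

2.03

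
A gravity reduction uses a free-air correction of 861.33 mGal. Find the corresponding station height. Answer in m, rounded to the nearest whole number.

2791

h = 861.33 / 0.3086 = 2791.09 m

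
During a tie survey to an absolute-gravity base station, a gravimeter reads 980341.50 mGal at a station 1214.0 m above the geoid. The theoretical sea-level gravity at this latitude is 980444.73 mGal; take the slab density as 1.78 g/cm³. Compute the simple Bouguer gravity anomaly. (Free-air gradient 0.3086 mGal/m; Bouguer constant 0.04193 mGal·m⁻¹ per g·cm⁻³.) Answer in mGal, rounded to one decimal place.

Free-air correction = 0.3086 × 1214.0 = 374.64 mGal
Free-air anomaly = 980341.50 − 980444.73 + (374.64) = 271.41 mGal
Bouguer slab correction = 0.04193 × 1.78 × 1214.0 = 90.61 mGal
Simple Bouguer anomaly = 271.41 − (90.61) = 180.80 mGal

180.8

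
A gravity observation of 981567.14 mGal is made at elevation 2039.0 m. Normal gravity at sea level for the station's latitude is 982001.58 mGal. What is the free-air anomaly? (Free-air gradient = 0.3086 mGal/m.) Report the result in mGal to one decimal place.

Free-air correction = 0.3086 × 2039.0 = 629.24 mGal
Free-air anomaly = 981567.14 − 982001.58 + (629.24) = 194.80 mGal

194.8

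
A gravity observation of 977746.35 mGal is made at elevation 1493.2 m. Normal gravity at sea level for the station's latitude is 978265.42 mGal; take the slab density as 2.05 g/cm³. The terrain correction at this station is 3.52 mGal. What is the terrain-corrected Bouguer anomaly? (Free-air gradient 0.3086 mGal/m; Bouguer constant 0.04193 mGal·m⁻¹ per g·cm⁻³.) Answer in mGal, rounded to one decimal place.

-183.1

Free-air correction = 0.3086 × 1493.2 = 460.80 mGal
Free-air anomaly = 977746.35 − 978265.42 + (460.80) = -58.27 mGal
Bouguer slab correction = 0.04193 × 2.05 × 1493.2 = 128.35 mGal
Simple Bouguer anomaly = -58.27 − (128.35) = -186.62 mGal
Complete Bouguer anomaly = -186.62 + 3.52 = -183.10 mGal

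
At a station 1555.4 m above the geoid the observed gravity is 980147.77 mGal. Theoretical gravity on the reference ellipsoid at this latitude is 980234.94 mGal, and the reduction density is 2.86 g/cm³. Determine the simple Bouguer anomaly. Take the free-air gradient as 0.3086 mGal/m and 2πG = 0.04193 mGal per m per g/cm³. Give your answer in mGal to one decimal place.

Free-air correction = 0.3086 × 1555.4 = 480.00 mGal
Free-air anomaly = 980147.77 − 980234.94 + (480.00) = 392.83 mGal
Bouguer slab correction = 0.04193 × 2.86 × 1555.4 = 186.52 mGal
Simple Bouguer anomaly = 392.83 − (186.52) = 206.31 mGal

206.3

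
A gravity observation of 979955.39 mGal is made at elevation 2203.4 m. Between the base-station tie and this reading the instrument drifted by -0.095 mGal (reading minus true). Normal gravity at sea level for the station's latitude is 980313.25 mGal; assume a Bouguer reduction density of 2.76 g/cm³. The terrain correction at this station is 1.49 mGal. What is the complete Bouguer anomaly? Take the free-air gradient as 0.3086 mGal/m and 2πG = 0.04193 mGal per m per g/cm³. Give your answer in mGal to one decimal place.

Drift-corrected reading = 979955.39 − (-0.095) = 979955.485 mGal
Free-air correction = 0.3086 × 2203.4 = 679.97 mGal
Free-air anomaly = 979955.485 − 980313.25 + (679.97) = 322.205 mGal
Bouguer slab correction = 0.04193 × 2.76 × 2203.4 = 254.99 mGal
Simple Bouguer anomaly = 322.205 − (254.99) = 67.215 mGal
Complete Bouguer anomaly = 67.215 + 1.49 = 68.705 mGal

68.7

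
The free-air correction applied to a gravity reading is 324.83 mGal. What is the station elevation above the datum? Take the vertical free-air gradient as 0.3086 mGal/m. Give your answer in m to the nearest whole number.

h = 324.83 / 0.3086 = 1052.59 m

1053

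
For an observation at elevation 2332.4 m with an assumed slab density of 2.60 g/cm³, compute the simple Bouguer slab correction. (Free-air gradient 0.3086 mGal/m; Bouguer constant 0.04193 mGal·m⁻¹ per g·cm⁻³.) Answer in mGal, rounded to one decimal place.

Bouguer slab correction = 0.04193 × 2.60 × 2332.4 = 254.3 mGal

254.3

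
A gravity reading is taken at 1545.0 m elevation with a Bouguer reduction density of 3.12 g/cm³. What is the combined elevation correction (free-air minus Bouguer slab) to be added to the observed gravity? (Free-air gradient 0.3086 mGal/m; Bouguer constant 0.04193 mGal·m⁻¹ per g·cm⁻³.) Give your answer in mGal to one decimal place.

Combined gradient = 0.3086 − 0.04193 × 3.12 = 0.1777784 mGal/m
Combined elevation correction = 0.1777784 × 1545.0 = 274.7 mGal

274.7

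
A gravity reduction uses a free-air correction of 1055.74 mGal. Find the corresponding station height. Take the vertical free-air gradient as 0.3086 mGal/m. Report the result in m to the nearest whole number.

h = 1055.74 / 0.3086 = 3421.06 m

3421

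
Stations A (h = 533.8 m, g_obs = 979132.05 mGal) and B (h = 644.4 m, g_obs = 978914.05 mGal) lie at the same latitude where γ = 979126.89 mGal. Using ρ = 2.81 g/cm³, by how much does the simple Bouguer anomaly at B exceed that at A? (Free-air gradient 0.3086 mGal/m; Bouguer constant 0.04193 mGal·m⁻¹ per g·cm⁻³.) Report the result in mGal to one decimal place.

Δg_SB(A) = 979132.05 − 979126.89 + 0.3086×533.8 − 0.04193×2.81×533.8 = 107.00 mGal
Δg_SB(B) = 978914.05 − 979126.89 + 0.3086×644.4 − 0.04193×2.81×644.4 = -89.90 mGal
Difference = -89.90 − (107.00) = -196.90 mGal

-196.9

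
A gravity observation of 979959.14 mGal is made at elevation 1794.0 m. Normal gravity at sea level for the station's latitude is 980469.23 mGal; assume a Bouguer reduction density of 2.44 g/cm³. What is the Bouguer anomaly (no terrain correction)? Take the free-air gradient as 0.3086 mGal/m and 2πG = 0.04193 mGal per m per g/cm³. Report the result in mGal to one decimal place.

Free-air correction = 0.3086 × 1794.0 = 553.63 mGal
Free-air anomaly = 979959.14 − 980469.23 + (553.63) = 43.54 mGal
Bouguer slab correction = 0.04193 × 2.44 × 1794.0 = 183.54 mGal
Simple Bouguer anomaly = 43.54 − (183.54) = -140.00 mGal

-140.0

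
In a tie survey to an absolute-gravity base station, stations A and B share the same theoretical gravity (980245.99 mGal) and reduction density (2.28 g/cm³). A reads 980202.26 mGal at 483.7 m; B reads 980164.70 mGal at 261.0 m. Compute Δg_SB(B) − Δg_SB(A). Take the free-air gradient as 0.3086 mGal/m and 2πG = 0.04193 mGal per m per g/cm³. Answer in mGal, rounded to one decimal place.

-85.0

Δg_SB(A) = 980202.26 − 980245.99 + 0.3086×483.7 − 0.04193×2.28×483.7 = 59.30 mGal
Δg_SB(B) = 980164.70 − 980245.99 + 0.3086×261.0 − 0.04193×2.28×261.0 = -25.70 mGal
Difference = -25.70 − (59.30) = -85.00 mGal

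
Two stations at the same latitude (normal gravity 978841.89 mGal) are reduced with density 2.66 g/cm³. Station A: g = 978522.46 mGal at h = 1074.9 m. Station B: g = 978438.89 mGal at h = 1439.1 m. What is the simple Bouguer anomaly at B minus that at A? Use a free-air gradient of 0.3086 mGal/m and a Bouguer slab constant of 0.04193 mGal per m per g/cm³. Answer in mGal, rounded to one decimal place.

Δg_SB(A) = 978522.46 − 978841.89 + 0.3086×1074.9 − 0.04193×2.66×1074.9 = -107.60 mGal
Δg_SB(B) = 978438.89 − 978841.89 + 0.3086×1439.1 − 0.04193×2.66×1439.1 = -119.40 mGal
Difference = -119.40 − (-107.60) = -11.80 mGal

-11.8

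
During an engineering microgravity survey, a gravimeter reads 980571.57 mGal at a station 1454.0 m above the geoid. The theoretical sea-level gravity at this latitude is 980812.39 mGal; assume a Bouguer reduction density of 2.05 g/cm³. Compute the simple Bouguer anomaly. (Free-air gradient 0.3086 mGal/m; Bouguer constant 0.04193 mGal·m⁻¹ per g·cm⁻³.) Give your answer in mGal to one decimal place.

82.9

Free-air correction = 0.3086 × 1454.0 = 448.70 mGal
Free-air anomaly = 980571.57 − 980812.39 + (448.70) = 207.88 mGal
Bouguer slab correction = 0.04193 × 2.05 × 1454.0 = 124.98 mGal
Simple Bouguer anomaly = 207.88 − (124.98) = 82.90 mGal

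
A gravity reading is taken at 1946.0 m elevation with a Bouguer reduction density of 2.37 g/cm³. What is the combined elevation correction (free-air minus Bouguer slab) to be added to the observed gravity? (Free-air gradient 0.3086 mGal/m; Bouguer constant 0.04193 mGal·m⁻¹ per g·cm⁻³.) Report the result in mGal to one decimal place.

Combined gradient = 0.3086 − 0.04193 × 2.37 = 0.2092259 mGal/m
Combined elevation correction = 0.2092259 × 1946.0 = 407.2 mGal

407.2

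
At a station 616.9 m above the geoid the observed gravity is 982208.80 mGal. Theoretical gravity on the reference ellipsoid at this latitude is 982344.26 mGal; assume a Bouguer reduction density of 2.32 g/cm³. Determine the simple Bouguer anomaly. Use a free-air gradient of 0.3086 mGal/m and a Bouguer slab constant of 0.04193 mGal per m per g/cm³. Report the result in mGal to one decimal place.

-5.1

Free-air correction = 0.3086 × 616.9 = 190.38 mGal
Free-air anomaly = 982208.80 − 982344.26 + (190.38) = 54.92 mGal
Bouguer slab correction = 0.04193 × 2.32 × 616.9 = 60.01 mGal
Simple Bouguer anomaly = 54.92 − (60.01) = -5.09 mGal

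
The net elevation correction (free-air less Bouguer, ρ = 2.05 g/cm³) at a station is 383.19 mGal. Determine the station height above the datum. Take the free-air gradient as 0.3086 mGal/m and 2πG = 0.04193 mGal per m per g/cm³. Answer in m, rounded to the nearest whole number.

Combined gradient = 0.3086 − 0.04193 × 2.05 = 0.2226435 mGal/m
h = 383.19 / 0.2226435 = 1721.09 m

1721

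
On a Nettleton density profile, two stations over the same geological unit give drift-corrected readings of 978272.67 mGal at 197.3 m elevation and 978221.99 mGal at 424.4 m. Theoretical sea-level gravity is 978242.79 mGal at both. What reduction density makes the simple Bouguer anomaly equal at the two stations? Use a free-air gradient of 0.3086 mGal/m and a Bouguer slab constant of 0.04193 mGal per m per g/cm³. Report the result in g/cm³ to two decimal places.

Δg_obs = 978221.99 − 978272.67 = -50.68 mGal over Δh = 424.4 − 197.3 = 227.1 m
Equal Bouguer anomalies ⇒ Δg_obs + (0.3086 − 0.04193ρ)·Δh = 0
0.3086 − 0.04193ρ = −Δg_obs/Δh = 0.22316
ρ = (0.3086 − 0.22316) / 0.04193 = 2.04 g/cm³

2.04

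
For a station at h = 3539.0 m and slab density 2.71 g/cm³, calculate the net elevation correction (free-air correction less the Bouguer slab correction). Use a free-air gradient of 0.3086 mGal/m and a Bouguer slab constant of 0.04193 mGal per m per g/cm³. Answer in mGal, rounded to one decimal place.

Combined gradient = 0.3086 − 0.04193 × 2.71 = 0.1949697 mGal/m
Combined elevation correction = 0.1949697 × 3539.0 = 690.0 mGal

690.0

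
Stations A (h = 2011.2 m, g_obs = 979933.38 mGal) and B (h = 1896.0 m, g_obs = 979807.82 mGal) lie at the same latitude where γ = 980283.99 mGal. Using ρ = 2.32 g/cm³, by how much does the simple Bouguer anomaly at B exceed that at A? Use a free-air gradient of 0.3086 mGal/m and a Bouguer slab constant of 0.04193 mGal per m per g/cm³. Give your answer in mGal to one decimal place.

Δg_SB(A) = 979933.38 − 980283.99 + 0.3086×2011.2 − 0.04193×2.32×2011.2 = 74.40 mGal
Δg_SB(B) = 979807.82 − 980283.99 + 0.3086×1896.0 − 0.04193×2.32×1896.0 = -75.50 mGal
Difference = -75.50 − (74.40) = -149.90 mGal

-149.9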